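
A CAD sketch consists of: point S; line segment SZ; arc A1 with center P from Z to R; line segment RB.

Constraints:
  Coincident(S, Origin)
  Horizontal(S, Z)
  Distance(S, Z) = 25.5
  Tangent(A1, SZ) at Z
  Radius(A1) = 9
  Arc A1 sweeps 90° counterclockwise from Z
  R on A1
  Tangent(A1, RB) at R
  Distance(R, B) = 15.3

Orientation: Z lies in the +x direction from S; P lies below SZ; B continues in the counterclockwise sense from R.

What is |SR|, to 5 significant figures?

18.795

S is at the origin; SZ is horizontal with |SZ| = 25.5 and Z on the +x side, so Z = (25.500, 0.0000). Tangency of A1 to SZ means the radius PZ is perpendicular to SZ, so P = Z + (0, -9) = (25.500, -9.0000). On A1, Z sits at bearing 90° from P; a 90° counterclockwise sweep puts R at bearing 180°, so R = P + 9.0·(cos 180°, sin 180°) = (16.500, -9.0000). Then |SR| = |R − S| = 18.795.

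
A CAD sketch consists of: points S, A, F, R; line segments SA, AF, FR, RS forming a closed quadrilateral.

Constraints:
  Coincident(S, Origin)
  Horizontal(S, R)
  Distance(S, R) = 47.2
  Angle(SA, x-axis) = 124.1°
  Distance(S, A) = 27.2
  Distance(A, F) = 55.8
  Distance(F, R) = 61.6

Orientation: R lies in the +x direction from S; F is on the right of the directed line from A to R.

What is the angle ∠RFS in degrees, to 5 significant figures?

49.156°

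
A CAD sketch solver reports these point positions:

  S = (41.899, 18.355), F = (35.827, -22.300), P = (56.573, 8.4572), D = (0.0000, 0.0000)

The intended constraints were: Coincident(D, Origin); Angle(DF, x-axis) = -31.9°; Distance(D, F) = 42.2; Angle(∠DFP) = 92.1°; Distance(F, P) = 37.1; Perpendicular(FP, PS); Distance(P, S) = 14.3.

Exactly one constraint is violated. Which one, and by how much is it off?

Distance(P, S) = 14.3 — off by 3.40.

D = (0.00, 0.00) ✓; DF at -31.90° ✓; |DF| = 42.20 ✓; ∠DFP = 92.10° ✓; |FP| = 37.10 ✓; ∠(FP, PS) = 90.00° ✓; |PS| = 17.70 ✗.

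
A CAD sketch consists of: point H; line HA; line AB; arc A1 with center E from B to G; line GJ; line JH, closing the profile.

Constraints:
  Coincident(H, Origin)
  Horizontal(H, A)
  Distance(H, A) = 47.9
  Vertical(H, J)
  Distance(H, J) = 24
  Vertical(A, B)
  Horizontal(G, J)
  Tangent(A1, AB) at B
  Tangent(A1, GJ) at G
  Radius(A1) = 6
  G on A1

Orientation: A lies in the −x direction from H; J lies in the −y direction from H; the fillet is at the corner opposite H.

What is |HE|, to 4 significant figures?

45.60

H and J share the same x with |HJ| = 24.0 and J on the −y side, so J = (0.000, -24.00). The virtual corner opposite H is at (-47.90, -24.00). The tangent condition forces EB to be normal to AB and tangency of A1 to GJ means the radius EG is perpendicular to GJ, with radius 6.0, so the center E sits 6.0 in from both sides at E = (-41.90, -18.00). Then |HE| = |E − H| = 45.60.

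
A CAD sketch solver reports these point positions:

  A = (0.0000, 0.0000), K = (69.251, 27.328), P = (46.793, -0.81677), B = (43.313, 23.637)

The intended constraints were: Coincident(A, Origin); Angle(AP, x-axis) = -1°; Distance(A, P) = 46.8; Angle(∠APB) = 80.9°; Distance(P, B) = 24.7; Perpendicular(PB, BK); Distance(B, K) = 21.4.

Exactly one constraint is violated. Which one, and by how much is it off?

Distance(B, K) = 21.4 — off by 4.80.

A = (0.00, 0.00) ✓; AP at -1.000° ✓; |AP| = 46.80 ✓; ∠APB = 80.90° ✓; |PB| = 24.70 ✓; ∠(PB, BK) = 90.00° ✓; |BK| = 26.20 ✗.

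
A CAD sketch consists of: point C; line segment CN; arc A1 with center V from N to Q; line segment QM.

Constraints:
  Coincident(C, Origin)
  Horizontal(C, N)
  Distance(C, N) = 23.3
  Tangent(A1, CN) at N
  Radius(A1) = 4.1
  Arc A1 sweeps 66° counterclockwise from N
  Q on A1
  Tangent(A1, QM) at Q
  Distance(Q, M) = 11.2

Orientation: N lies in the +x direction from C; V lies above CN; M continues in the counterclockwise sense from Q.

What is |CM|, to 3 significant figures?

34.0

C is at the origin; C and N share the same y with |CN| = 23.3 and N on the +x side, so N = (23.3, 0.00). The tangent condition forces VN to be normal to CN, so V = N + (0, 4.1) = (23.3, 4.10). On A1, N sits at bearing -90° from V; a 66° counterclockwise sweep puts Q at bearing -24°, so Q = V + 4.1·(cos -24°, sin -24°) = (27.0, 2.43). Tangency of A1 to QM means the radius VQ is perpendicular to QM, so QM runs along (−sin -24°, cos -24°); with |QM| = 11.2, M = (31.6, 12.7). Then |CM| = |M − C| = 34.0.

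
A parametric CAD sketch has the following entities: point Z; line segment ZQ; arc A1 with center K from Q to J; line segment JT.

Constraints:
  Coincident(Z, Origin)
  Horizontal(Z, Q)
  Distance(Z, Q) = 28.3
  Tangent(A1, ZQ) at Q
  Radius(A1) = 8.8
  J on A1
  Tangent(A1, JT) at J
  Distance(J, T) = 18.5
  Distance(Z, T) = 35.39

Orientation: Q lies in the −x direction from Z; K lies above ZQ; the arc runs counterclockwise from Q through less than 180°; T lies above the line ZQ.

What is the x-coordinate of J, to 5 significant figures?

-19.548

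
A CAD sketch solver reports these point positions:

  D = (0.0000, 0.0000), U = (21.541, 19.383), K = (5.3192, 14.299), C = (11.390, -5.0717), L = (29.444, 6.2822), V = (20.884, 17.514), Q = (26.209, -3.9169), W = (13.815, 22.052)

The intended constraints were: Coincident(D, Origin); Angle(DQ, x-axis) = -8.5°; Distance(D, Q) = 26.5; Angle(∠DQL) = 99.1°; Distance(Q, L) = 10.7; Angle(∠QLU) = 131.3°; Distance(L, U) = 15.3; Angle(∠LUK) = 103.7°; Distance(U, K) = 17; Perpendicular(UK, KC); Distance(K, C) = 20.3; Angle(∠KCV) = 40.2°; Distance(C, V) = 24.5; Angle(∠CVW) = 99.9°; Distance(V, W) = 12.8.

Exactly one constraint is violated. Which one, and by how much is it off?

Distance(V, W) = 12.8 — off by 4.40.

D = (0.00, 0.00) ✓; DQ at -8.500° ✓; |DQ| = 26.50 ✓; ∠DQL = 99.10° ✓; |QL| = 10.70 ✓; ∠QLU = 131.3° ✓; |LU| = 15.30 ✓; ∠LUK = 103.7° ✓; |UK| = 17.00 ✓; ∠(UK, KC) = 90.00° ✓; |KC| = 20.30 ✓; ∠KCV = 40.20° ✓; |CV| = 24.50 ✓; ∠CVW = 99.90° ✓; |VW| = 8.400 ✗.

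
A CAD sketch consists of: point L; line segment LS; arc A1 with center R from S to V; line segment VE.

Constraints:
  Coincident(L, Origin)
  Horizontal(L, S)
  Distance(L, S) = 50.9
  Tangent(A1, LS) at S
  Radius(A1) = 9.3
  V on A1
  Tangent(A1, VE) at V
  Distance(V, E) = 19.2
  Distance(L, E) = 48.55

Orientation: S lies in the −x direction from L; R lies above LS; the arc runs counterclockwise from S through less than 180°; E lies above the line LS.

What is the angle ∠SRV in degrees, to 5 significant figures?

84.930°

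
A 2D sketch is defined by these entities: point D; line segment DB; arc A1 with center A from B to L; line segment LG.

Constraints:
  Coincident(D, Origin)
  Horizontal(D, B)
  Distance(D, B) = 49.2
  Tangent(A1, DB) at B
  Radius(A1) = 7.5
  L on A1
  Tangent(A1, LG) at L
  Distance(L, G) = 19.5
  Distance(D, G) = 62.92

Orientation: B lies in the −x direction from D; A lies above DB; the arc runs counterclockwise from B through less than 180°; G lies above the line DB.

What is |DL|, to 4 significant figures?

45.45

Checks: |AL| = 7.500 ✓; ∠(AL, LG) = 90.00° ✓; |LG| = 19.50 ✓; |DG| = 62.92 ✓.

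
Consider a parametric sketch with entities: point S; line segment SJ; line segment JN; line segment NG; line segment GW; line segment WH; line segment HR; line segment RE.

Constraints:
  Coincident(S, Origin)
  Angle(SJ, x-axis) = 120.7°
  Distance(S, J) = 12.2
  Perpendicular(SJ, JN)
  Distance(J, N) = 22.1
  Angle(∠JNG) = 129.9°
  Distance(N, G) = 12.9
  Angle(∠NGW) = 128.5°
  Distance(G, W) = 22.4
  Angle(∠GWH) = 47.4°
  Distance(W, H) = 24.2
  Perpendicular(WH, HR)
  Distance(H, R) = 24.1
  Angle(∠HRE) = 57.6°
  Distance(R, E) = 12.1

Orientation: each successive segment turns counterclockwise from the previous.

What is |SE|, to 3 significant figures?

32.0

S is at the origin; SJ runs at 120.7° with length 12.2, so J = (-6.23, 10.5). The perpendicularity gives JN at right angles to SJ, so JN runs at -149°; with |JN| = 22.1, N = (-25.2, -0.793). ∠JNG = 129.9° gives NG at -99.2° from the x-axis; with |NG| = 12.9, G = (-27.3, -13.5). ∠NGW = 128.5° gives GW at -47.7° from the x-axis; with |GW| = 22.4, W = (-12.2, -30.1). ∠GWH = 47.4° gives WH at 84.9° from the x-axis; with |WH| = 24.2, H = (-10.1, -5.99). The perpendicularity gives HR at right angles to WH, so HR runs at 175°; with |HR| = 24.1, R = (-34.1, -3.85). ∠HRE = 57.6° gives RE at -62.7° from the x-axis; with |RE| = 12.1, E = (-28.5, -14.6). Then |SE| = |E − S| = 32.0.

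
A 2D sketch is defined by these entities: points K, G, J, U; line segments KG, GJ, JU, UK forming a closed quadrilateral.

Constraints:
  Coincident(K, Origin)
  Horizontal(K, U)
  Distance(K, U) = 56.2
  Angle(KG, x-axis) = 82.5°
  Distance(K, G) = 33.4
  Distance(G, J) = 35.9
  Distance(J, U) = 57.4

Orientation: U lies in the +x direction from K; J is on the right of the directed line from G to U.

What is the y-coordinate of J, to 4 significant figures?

-2.360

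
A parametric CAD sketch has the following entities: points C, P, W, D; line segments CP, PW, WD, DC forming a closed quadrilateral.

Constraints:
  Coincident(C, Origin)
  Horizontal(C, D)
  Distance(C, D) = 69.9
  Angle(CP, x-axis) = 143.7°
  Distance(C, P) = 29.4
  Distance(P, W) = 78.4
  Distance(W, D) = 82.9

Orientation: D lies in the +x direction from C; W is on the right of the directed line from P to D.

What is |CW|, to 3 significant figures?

55.0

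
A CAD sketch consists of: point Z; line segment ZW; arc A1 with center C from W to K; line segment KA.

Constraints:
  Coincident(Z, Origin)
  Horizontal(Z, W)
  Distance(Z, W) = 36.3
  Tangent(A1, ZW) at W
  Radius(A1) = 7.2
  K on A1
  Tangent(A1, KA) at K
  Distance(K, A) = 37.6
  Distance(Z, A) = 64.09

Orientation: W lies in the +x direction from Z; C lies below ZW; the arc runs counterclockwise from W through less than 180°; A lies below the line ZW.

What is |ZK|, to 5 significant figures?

31.603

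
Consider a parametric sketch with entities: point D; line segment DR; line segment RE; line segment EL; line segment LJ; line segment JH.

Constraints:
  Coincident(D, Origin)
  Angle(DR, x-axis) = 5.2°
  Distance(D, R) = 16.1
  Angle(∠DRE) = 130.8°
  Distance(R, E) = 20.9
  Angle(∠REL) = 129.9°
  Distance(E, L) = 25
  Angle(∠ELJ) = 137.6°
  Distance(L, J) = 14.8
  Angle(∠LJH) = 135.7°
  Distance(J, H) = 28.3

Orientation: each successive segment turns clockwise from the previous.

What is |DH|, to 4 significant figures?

48.77

D is at the origin; DR runs at 5.2° with length 16.1, so R = (16.03, 1.459). ∠DRE = 130.8° gives RE at -44.00° from the x-axis; with |RE| = 20.9, E = (31.07, -13.06). ∠REL = 129.9° gives EL at -94.10° from the x-axis; with |EL| = 25.0, L = (29.28, -38.00). ∠ELJ = 137.6° gives LJ at -136.5° from the x-axis; with |LJ| = 14.8, J = (18.54, -48.18). ∠LJH = 135.7° gives JH at 179.2° from the x-axis; with |JH| = 28.3, H = (-9.752, -47.79). Then |DH| = |H − D| = 48.77.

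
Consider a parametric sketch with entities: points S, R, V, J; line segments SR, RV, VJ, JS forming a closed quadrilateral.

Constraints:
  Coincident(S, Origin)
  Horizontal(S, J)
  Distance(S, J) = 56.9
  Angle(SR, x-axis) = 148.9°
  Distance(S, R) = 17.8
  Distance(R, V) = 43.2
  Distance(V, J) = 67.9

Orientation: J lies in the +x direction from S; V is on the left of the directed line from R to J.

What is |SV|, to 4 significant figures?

46.71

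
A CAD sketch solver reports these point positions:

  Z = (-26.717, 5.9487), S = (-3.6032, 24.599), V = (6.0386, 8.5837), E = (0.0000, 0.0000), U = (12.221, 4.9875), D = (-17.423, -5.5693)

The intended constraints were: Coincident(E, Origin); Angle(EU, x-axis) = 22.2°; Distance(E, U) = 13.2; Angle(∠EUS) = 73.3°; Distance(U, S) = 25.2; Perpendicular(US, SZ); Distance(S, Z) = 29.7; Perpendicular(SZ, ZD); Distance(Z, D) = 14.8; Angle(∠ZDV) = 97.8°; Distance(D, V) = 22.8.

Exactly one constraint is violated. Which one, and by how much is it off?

Distance(D, V) = 22.8 — off by 4.60.

E = (0.00, 0.00) ✓; EU at 22.20° ✓; |EU| = 13.20 ✓; ∠EUS = 73.30° ✓; |US| = 25.20 ✓; ∠(US, SZ) = 90.00° ✓; |SZ| = 29.70 ✓; ∠(SZ, ZD) = 90.00° ✓; |ZD| = 14.80 ✓; ∠ZDV = 97.80° ✓; |DV| = 27.40 ✗.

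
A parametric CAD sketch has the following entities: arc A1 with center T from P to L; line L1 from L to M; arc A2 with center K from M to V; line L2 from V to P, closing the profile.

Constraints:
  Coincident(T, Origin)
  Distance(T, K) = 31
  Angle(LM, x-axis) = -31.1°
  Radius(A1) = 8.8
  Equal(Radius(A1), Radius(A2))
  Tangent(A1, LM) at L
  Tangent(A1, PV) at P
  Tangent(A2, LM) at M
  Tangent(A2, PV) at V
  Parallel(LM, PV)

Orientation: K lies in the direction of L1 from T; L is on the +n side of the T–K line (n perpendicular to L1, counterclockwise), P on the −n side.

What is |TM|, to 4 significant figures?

32.22

The slot axis is L1's direction at -31.1°, so u = (cos -31.1°, sin -31.1°) = (0.8563, -0.5165) and n = (−sin -31.1°, cos -31.1°) = (0.5165, 0.8563). T is at the origin and K lies 31.0 along u from T, so K = 31.0·u = (26.54, -16.01). Tangency of A1 to both parallel lines with radius 8.8 puts L and P at T ± 8.8·n: L = (4.545, 7.535), P = (-4.545, -7.535). Equal radii place M and V the same way about K: M = K + 8.8·n = (31.09, -8.477), V = K − 8.8·n = (22.00, -23.55). Then |TM| = |M − T| = 32.22.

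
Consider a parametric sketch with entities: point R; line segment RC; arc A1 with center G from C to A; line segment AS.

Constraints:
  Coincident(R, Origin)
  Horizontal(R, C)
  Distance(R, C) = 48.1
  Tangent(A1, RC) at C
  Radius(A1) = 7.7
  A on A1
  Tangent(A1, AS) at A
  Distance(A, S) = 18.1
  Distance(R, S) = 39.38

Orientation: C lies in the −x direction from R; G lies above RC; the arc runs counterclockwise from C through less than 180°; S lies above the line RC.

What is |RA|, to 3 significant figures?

41.4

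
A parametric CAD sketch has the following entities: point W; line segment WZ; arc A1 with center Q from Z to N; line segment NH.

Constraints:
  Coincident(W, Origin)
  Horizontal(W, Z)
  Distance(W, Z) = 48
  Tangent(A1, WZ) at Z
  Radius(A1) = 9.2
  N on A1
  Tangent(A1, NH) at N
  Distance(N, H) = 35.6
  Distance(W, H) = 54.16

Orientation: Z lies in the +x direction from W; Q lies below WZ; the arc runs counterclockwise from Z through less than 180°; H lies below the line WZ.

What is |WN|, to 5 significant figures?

39.678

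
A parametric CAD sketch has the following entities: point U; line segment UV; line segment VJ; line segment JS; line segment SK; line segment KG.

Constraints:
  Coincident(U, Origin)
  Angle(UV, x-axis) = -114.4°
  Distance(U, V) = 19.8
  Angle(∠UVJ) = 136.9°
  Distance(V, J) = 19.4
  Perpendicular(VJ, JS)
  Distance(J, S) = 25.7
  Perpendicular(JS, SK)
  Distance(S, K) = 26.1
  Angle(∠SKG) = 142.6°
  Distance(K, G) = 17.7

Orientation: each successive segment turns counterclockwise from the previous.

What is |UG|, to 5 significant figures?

6.4620

U is at the origin; UV runs at -114.4° with length 19.8, so V = (-8.1795, -18.032). ∠UVJ = 136.9° gives VJ at -71.300° from the x-axis; with |VJ| = 19.4, J = (-1.9596, -36.407). The perpendicularity gives JS at right angles to VJ, so JS runs at 18.700°; with |JS| = 25.7, S = (22.384, -28.168). JS is perpendicular to SK, so SK runs at 108.70°; with |SK| = 26.1, K = (14.016, -3.4455). ∠SKG = 142.6° gives KG at 146.10° from the x-axis; with |KG| = 17.7, G = (-0.67549, 6.4266). Then |UG| = |G − U| = 6.4620.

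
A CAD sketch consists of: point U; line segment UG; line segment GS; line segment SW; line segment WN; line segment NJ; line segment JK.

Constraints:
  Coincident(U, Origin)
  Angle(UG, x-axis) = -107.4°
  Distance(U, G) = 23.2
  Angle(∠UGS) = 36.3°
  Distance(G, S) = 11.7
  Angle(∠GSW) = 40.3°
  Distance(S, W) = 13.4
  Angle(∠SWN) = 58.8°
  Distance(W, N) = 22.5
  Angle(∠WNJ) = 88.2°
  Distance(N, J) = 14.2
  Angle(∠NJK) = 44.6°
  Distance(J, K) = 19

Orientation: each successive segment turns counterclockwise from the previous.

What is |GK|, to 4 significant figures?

0.4919

U is at the origin; UG runs at -107.4° with length 23.2, so G = (-6.938, -22.14). ∠UGS = 36.3° gives GS at 36.30° from the x-axis; with |GS| = 11.7, S = (2.492, -15.21). ∠GSW = 40.3° gives SW at 176.0° from the x-axis; with |SW| = 13.4, W = (-10.88, -14.28). ∠SWN = 58.8° gives WN at -62.80° from the x-axis; with |WN| = 22.5, N = (-0.5910, -34.29). ∠WNJ = 88.2° gives NJ at 29.00° from the x-axis; with |NJ| = 14.2, J = (11.83, -27.40). ∠NJK = 44.6° gives JK at 164.4° from the x-axis; with |JK| = 19.0, K = (-6.472, -22.30). Then |GK| = |K − G| = 0.4919.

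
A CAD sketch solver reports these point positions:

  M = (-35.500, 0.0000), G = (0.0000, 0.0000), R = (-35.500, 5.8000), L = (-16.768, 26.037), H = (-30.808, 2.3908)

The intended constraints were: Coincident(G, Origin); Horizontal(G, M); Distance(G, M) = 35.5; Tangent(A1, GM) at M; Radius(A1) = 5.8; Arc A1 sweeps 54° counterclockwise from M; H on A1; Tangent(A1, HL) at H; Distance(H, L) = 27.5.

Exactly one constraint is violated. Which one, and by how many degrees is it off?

Tangent(A1, HL) at H — off by 5.30°.

G = (0.00, 0.00) ✓; G.y = 0.00, M.y = 0.00 ✓; |GM| = 35.50 ✓; ∠(RM, MG) = 90.00° ✓; |RM| = 5.800 ✓; bearing(R→H) − bearing(R→M) = 54.00° ✓; |RH| = 5.800 ✓; ∠(RH, HL) = 84.70° ✗; |HL| = 27.50 ✓.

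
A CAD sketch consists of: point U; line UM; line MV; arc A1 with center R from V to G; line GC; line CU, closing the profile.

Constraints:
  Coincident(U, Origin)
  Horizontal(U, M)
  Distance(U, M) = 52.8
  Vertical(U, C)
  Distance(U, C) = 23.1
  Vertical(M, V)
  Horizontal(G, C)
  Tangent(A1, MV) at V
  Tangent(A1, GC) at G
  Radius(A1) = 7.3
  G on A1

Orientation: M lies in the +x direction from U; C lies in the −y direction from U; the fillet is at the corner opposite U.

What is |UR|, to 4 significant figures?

48.17

U and C share the same x with |UC| = 23.1 and C on the −y side, so C = (0.000, -23.10). The virtual corner opposite U is at (52.80, -23.10). The tangent condition forces RV to be normal to MV and the tangent condition forces RG to be normal to GC, with radius 7.3, so the center R sits 7.3 in from both sides at R = (45.50, -15.80). Then |UR| = |R − U| = 48.17.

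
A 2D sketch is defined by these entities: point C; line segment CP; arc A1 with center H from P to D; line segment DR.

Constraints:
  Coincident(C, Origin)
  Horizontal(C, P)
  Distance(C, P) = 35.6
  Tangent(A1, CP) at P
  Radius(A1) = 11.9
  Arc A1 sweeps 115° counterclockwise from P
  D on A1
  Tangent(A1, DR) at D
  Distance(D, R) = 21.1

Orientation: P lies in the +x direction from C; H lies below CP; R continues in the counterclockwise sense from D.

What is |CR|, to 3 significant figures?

49.4

C is at the origin; CP is horizontal with |CP| = 35.6 and P on the +x side, so P = (35.6, 0.00). Tangency of A1 to CP means the radius HP is perpendicular to CP, so H = P + (0, -11.9) = (35.6, -11.9). On A1, P sits at bearing 90° from H; a 115° counterclockwise sweep puts D at bearing 205°, so D = H + 11.9·(cos 205°, sin 205°) = (24.8, -16.9). A1 meets DR tangentially, so HD is at right angles to DR, so DR runs along (−sin 205°, cos 205°); with |DR| = 21.1, R = (33.7, -36.1). Then |CR| = |R − C| = 49.4.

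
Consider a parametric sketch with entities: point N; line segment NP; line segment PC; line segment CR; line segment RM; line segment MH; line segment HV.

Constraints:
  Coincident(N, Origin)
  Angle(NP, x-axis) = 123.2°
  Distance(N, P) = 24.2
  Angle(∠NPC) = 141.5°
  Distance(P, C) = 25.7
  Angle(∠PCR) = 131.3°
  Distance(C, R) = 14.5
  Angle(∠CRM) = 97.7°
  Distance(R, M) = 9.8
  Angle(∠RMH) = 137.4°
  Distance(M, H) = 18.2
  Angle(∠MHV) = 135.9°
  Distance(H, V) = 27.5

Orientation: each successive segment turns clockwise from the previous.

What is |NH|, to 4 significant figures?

30.15

N is at the origin; NP runs at 123.2° with length 24.2, so P = (-13.25, 20.25). ∠NPC = 141.5° gives PC at 84.70° from the x-axis; with |PC| = 25.7, C = (-10.88, 45.84). ∠PCR = 131.3° gives CR at 36.00° from the x-axis; with |CR| = 14.5, R = (0.8536, 54.36). ∠CRM = 97.7° gives RM at -46.30° from the x-axis; with |RM| = 9.8, M = (7.624, 47.28). ∠RMH = 137.4° gives MH at -88.90° from the x-axis; with |MH| = 18.2, H = (7.974, 29.08). Then |NH| = |H − N| = 30.15.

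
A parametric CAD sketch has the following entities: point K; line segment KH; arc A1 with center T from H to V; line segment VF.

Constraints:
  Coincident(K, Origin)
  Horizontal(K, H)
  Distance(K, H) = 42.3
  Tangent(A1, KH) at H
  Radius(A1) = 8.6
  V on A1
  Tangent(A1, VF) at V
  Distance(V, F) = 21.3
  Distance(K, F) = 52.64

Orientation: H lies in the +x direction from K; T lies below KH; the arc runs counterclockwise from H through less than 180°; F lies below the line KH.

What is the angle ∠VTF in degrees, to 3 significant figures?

68.0°

K is at the origin; KH is horizontal with |KH| = 42.3 and H on the +x side, so H = (42.3, 0.00). Tangency of A1 to KH means the radius TH is perpendicular to KH, so T = H + (0, -8.6) = (42.3, -8.60). Since TV ⟂ VF (tangency), |TF| = √(8.6² + 21.3²) = 23.0 regardless of where V sits on A1. So F lies on both circle(K, 52.64) and circle(T, 23.0); the below-KH intersection is F = (42.1, -31.6). V is the foot of the tangent from F: V = (34.3, -11.8).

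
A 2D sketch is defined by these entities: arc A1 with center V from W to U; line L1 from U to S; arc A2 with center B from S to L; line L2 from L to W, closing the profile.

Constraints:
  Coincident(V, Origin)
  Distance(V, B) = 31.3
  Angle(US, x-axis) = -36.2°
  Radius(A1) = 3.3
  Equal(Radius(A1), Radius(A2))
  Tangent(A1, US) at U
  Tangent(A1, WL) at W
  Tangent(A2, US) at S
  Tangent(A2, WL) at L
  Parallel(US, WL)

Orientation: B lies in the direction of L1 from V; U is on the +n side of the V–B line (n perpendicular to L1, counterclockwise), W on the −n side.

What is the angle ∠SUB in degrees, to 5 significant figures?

6.0185°

The slot axis is L1's direction at -36.2°, so u = (cos -36.2°, sin -36.2°) = (0.80696, -0.59061) and n = (−sin -36.2°, cos -36.2°) = (0.59061, 0.80696). V is at the origin and B lies 31.3 along u from V, so B = 31.3·u = (25.258, -18.486). Tangency of A1 to both parallel lines with radius 3.3 puts U and W at V ± 3.3·n: U = (1.9490, 2.6630), W = (-1.9490, -2.6630). Equal radii place S and L the same way about B: S = B + 3.3·n = (27.207, -15.823), L = B − 3.3·n = (23.309, -21.149). Then cos ∠SUB = US·UB / (|US||UB|), giving 6.0185°.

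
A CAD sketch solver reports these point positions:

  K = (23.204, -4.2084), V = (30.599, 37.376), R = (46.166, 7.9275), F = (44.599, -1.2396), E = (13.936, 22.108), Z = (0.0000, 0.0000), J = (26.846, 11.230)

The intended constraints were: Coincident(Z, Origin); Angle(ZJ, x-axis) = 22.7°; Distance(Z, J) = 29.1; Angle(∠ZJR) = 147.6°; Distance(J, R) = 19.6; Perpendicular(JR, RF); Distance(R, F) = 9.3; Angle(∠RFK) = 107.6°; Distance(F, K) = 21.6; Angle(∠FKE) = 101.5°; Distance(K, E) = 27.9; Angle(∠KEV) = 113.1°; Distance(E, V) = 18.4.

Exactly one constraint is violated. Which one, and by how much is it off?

Distance(E, V) = 18.4 — off by 4.20.

Z = (0.00, 0.00) ✓; ZJ at 22.70° ✓; |ZJ| = 29.10 ✓; ∠ZJR = 147.6° ✓; |JR| = 19.60 ✓; ∠(JR, RF) = 90.00° ✓; |RF| = 9.300 ✓; ∠RFK = 107.6° ✓; |FK| = 21.60 ✓; ∠FKE = 101.5° ✓; |KE| = 27.90 ✓; ∠KEV = 113.1° ✓; |EV| = 22.60 ✗.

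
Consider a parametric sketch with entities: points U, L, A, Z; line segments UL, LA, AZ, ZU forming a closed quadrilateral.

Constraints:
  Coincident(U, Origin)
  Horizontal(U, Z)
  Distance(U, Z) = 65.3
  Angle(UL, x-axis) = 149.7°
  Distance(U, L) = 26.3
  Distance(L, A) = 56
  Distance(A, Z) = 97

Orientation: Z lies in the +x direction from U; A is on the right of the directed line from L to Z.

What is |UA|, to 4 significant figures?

47.96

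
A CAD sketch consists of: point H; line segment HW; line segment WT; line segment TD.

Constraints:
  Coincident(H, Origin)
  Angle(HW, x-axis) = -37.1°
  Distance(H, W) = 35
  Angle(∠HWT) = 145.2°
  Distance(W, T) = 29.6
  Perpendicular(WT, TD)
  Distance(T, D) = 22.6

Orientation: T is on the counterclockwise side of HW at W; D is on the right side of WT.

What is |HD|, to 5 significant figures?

72.223

∠HWT = 145.2°, so WT runs at -37.1° + (180° − 145.2°) = -2.3000° from the x-axis; with |WT| = 29.6, T = W + 29.6·(cos -2.3000°, sin -2.3000°) = (57.492, -22.300). WT is perpendicular to TD; with |TD| = 22.6 on the right of WT, D = T + 22.6·(-0.040132, -0.99919) = (56.585, -44.882). Then |HD| = |D − H| = 72.223.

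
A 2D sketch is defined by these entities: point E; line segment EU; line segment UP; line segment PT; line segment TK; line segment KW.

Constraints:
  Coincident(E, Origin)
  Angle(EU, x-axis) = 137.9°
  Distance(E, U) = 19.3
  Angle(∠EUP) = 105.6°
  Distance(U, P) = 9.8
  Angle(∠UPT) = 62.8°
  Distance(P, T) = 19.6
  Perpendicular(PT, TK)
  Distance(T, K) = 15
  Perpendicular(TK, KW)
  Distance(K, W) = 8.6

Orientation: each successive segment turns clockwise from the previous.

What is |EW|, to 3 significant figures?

16.0

The perpendicularity gives TK at right angles to PT, so TK runs at -144°; with |TK| = 15.0, K = (-10.4, -2.97). TK is perpendicular to KW, so KW runs at 126°; with |KW| = 8.6, W = (-15.5, 3.96). Then |EW| = |W − E| = 16.0.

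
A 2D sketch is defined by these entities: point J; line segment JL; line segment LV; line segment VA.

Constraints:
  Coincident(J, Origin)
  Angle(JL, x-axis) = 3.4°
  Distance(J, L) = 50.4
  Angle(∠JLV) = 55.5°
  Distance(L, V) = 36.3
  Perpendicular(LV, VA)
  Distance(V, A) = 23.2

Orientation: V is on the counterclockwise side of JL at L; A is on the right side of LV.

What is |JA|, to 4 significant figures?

65.20

J is at the origin; JL runs at 3.4° with length 50.4, so L = 50.4·(cos 3.4°, sin 3.4°) = (50.31, 2.989). ∠JLV = 55.5°, so LV runs at 3.4° + (180° − 55.5°) = 127.9° from the x-axis; with |LV| = 36.3, V = L + 36.3·(cos 127.9°, sin 127.9°) = (28.01, 31.63). LV is perpendicular to VA; with |VA| = 23.2 on the right of LV, A = V + 23.2·(0.7891, 0.6143) = (46.32, 45.88). Then |JA| = |A − J| = 65.20.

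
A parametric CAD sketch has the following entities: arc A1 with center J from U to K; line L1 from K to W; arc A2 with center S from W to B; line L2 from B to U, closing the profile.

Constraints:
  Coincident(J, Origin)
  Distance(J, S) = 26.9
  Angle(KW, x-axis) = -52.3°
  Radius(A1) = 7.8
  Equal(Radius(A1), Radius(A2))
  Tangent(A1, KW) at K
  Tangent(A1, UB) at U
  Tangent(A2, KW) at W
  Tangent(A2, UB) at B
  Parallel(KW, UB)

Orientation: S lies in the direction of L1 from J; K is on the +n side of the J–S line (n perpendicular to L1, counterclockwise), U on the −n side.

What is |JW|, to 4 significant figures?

28.01

The slot axis is L1's direction at -52.3°, so u = (cos -52.3°, sin -52.3°) = (0.6115, -0.7912) and n = (−sin -52.3°, cos -52.3°) = (0.7912, 0.6115). J is at the origin and S lies 26.9 along u from J, so S = 26.9·u = (16.45, -21.28). Tangency of A1 to both parallel lines with radius 7.8 puts K and U at J ± 7.8·n: K = (6.172, 4.770), U = (-6.172, -4.770). Equal radii place W and B the same way about S: W = S + 7.8·n = (22.62, -16.51), B = S − 7.8·n = (10.28, -26.05). Then |JW| = |W − J| = 28.01.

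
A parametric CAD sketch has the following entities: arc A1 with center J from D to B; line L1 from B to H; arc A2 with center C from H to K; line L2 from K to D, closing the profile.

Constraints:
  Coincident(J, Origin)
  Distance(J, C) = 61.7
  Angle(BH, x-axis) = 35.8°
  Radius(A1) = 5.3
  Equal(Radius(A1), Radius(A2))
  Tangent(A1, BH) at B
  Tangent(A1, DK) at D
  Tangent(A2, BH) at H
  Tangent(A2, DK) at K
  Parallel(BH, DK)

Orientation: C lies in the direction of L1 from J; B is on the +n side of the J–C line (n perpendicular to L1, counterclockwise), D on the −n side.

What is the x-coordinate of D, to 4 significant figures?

3.100

The slot axis is L1's direction at 35.8°, so u = (cos 35.8°, sin 35.8°) = (0.8111, 0.5850) and n = (−sin 35.8°, cos 35.8°) = (-0.5850, 0.8111). J is at the origin and C lies 61.7 along u from J, so C = 61.7·u = (50.04, 36.09). Tangency of A1 to both parallel lines with radius 5.3 puts B and D at J ± 5.3·n: B = (-3.100, 4.299), D = (3.100, -4.299). So D.x = 3.100.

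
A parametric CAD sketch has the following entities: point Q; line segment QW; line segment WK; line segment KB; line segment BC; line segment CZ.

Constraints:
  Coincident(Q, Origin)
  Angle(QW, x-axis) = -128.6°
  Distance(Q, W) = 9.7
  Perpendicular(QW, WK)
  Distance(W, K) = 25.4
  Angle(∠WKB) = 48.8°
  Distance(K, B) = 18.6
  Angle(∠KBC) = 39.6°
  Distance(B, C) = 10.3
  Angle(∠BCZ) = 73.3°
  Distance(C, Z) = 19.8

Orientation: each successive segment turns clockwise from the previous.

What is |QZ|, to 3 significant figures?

32.2

Q is at the origin; QW runs at -128.6° with length 9.7, so W = (-6.05, -7.58). QW is perpendicular to WK, so WK runs at 141°; with |WK| = 25.4, K = (-25.9, 8.27). ∠WKB = 48.8° gives KB at 10.2° from the x-axis; with |KB| = 18.6, B = (-7.60, 11.6). ∠KBC = 39.6° gives BC at -130° from the x-axis; with |BC| = 10.3, C = (-14.2, 3.69). ∠BCZ = 73.3° gives CZ at 123° from the x-axis; with |CZ| = 19.8, Z = (-25.1, 20.3). Then |QZ| = |Z − Q| = 32.2.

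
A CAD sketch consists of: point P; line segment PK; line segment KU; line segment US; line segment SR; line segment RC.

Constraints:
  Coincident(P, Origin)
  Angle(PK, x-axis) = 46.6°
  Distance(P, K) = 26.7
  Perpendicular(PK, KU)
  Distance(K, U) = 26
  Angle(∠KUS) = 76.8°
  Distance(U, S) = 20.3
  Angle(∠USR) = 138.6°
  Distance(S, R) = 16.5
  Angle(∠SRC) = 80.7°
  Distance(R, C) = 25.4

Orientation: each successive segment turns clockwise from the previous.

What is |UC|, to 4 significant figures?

29.98

P is at the origin; PK runs at 46.6° with length 26.7, so K = (18.35, 19.40). PK is perpendicular to KU, so KU runs at -43.40°; with |KU| = 26.0, U = (37.24, 1.535). ∠KUS = 76.8° gives US at -146.6° from the x-axis; with |US| = 20.3, S = (20.29, -9.639). ∠USR = 138.6° gives SR at 172.0° from the x-axis; with |SR| = 16.5, R = (3.949, -7.343). ∠SRC = 80.7° gives RC at 72.70° from the x-axis; with |RC| = 25.4, C = (11.50, 16.91). Then |UC| = |C − U| = 29.98.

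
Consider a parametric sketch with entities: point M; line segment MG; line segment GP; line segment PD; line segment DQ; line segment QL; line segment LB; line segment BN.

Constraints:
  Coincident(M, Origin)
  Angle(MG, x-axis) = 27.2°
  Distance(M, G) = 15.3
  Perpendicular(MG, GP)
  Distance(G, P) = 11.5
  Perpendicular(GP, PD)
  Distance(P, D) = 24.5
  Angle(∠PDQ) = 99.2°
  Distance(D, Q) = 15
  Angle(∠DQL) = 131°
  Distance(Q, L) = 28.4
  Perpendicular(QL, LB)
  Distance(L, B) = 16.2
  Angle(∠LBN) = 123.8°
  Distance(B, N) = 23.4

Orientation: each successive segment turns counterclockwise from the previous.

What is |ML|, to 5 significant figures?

25.974

M is at the origin; MG runs at 27.2° with length 15.3, so G = (13.608, 6.9936). The perpendicularity gives GP at right angles to MG, so GP runs at 117.20°; with |GP| = 11.5, P = (8.3514, 17.222). GP ⟂ PD, so PD runs at -152.80°; with |PD| = 24.5, D = (-13.439, 6.0230). ∠PDQ = 99.2° gives DQ at -72.000° from the x-axis; with |DQ| = 15.0, Q = (-8.8040, -8.2429). ∠DQL = 131.0° gives QL at -23.000° from the x-axis; with |QL| = 28.4, L = (17.338, -19.340). Then |ML| = |L − M| = 25.974.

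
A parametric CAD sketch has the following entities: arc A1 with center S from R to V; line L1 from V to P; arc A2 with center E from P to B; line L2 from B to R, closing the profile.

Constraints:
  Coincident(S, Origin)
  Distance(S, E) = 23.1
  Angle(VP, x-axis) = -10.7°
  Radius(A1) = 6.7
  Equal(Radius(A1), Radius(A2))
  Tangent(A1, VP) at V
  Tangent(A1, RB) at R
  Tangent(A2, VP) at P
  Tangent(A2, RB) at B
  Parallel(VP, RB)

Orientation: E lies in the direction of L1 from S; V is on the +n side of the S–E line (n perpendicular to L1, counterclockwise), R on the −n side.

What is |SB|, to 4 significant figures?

24.05

Tangency of A1 to both parallel lines with radius 6.7 puts V and R at S ± 6.7·n: V = (1.244, 6.584), R = (-1.244, -6.584). Equal radii place P and B the same way about E: P = E + 6.7·n = (23.94, 2.295), B = E − 6.7·n = (21.45, -10.87). Then |SB| = |B − S| = 24.05.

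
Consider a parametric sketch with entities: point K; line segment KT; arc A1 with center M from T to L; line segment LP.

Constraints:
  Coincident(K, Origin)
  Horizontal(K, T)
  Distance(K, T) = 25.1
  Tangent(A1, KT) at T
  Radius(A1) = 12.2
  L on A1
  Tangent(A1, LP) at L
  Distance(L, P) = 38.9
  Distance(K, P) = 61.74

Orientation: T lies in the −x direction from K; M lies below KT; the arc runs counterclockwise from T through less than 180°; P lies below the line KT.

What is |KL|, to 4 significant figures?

39.61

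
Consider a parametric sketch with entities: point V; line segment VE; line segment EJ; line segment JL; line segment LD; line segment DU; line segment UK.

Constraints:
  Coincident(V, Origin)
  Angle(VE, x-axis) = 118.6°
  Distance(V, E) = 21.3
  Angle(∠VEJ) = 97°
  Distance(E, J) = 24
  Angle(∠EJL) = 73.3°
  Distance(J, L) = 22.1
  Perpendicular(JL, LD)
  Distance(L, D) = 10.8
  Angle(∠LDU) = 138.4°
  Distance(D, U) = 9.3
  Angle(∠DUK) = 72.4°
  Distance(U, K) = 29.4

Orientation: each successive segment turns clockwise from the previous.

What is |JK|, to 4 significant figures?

7.549

∠LDU = 138.4° gives DU at 157.3° from the x-axis; with |DU| = 9.3, U = (-2.320, 11.85). ∠DUK = 72.4° gives UK at 49.70° from the x-axis; with |UK| = 29.4, K = (16.70, 34.28). Then |JK| = |K − J| = 7.549.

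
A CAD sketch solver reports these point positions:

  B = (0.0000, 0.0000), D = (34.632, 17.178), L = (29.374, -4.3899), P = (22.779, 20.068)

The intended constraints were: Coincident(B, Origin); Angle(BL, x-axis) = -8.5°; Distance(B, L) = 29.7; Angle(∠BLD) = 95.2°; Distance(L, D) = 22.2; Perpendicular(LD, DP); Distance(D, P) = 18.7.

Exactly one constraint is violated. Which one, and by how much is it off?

Distance(D, P) = 18.7 — off by 6.50.

B = (0.00, 0.00) ✓; BL at -8.500° ✓; |BL| = 29.70 ✓; ∠BLD = 95.20° ✓; |LD| = 22.20 ✓; ∠(LD, DP) = 90.00° ✓; |DP| = 12.20 ✗.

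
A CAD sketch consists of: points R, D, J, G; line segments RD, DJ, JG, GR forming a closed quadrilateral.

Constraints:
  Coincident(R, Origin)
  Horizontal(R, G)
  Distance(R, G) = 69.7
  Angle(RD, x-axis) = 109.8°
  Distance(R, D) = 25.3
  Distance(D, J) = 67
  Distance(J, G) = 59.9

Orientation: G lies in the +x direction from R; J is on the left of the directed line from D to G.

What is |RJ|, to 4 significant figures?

75.40

R is at the origin; R and G share the same y with |RG| = 69.7 and G in +x, so G = (69.7, 0). RD runs at 109.8° with |RD| = 25.3, so D = (-8.570, 23.80). J is determined by |DJ| = 67.0 and |JG| = 59.9 together: it lies at the intersection of circle(D, 67.0) and circle(G, 59.9). With |DG| = 81.81, the foot of the radical line on DG is 46.41 from D and the perpendicular offset is √(67.0² − 46.41²) = 48.32. Taking the left-of-DG solution: J = (49.89, 56.53).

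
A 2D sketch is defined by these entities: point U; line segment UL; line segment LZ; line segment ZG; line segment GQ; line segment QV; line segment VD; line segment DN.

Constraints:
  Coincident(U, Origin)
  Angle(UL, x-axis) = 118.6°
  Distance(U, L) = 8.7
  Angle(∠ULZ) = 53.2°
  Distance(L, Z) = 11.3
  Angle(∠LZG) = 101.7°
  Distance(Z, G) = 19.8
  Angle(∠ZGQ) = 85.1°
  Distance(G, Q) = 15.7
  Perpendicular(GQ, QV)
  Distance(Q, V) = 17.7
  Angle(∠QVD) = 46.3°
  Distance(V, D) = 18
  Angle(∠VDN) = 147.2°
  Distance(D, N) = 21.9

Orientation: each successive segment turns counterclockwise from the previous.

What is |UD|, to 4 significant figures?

10.14

U is at the origin; UL runs at 118.6° with length 8.7, so L = (-4.165, 7.638). ∠ULZ = 53.2° gives LZ at -114.6° from the x-axis; with |LZ| = 11.3, Z = (-8.869, -2.636). ∠LZG = 101.7° gives ZG at -36.30° from the x-axis; with |ZG| = 19.8, G = (7.089, -14.36). ∠ZGQ = 85.1° gives GQ at 58.60° from the x-axis; with |GQ| = 15.7, Q = (15.27, -0.9570). GQ ⟂ QV, so QV runs at 148.6°; with |QV| = 17.7, V = (0.1608, 8.265). ∠QVD = 46.3° gives VD at -77.70° from the x-axis; with |VD| = 18.0, D = (3.995, -9.322). Then |UD| = |D − U| = 10.14.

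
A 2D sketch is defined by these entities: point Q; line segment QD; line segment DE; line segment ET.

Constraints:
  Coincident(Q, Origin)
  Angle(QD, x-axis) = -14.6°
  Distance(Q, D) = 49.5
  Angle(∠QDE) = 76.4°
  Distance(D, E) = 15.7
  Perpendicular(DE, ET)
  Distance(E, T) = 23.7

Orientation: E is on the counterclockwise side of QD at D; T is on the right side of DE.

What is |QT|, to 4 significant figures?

71.93

∠QDE = 76.4°, so DE runs at -14.6° + (180° − 76.4°) = 89.00° from the x-axis; with |DE| = 15.7, E = D + 15.7·(cos 89.00°, sin 89.00°) = (48.18, 3.220). DE is perpendicular to ET; with |ET| = 23.7 on the right of DE, T = E + 23.7·(0.9998, -0.01745) = (71.87, 2.807). Then |QT| = |T − Q| = 71.93.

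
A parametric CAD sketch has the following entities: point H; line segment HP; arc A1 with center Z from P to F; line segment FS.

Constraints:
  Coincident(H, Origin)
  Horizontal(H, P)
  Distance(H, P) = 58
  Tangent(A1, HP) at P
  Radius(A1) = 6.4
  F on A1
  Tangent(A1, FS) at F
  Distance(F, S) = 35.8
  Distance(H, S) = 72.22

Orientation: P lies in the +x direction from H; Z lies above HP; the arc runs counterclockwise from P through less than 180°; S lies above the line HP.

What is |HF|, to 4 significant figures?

64.74

Checks: |ZF| = 6.400 ✓; ∠(ZF, FS) = 90.00° ✓; |FS| = 35.80 ✓; |HS| = 72.22 ✓.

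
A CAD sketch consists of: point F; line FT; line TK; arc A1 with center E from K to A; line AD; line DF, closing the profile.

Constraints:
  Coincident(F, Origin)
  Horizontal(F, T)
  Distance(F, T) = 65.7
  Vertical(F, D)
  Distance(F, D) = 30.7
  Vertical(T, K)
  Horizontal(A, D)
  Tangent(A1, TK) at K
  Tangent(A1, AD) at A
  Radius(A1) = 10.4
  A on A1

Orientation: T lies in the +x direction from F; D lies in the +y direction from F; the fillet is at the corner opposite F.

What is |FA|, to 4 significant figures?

63.25

The virtual corner opposite F is at (65.70, 30.70). Tangency of A1 to TK means the radius EK is perpendicular to TK and A1 meets AD tangentially, so EA is at right angles to AD, with radius 10.4, so the center E sits 10.4 in from both sides at E = (55.30, 20.30). That places the tangent points at K = (65.70, 20.30) on TK and A = (55.30, 30.70) on AD. Then |FA| = |A − F| = 63.25.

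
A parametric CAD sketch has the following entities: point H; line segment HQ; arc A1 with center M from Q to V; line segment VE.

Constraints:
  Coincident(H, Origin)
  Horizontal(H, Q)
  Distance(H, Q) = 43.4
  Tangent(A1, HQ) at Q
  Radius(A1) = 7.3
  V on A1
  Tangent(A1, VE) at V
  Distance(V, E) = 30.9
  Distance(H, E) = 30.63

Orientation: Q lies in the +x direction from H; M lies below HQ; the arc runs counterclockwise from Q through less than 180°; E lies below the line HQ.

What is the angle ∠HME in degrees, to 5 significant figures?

44.105°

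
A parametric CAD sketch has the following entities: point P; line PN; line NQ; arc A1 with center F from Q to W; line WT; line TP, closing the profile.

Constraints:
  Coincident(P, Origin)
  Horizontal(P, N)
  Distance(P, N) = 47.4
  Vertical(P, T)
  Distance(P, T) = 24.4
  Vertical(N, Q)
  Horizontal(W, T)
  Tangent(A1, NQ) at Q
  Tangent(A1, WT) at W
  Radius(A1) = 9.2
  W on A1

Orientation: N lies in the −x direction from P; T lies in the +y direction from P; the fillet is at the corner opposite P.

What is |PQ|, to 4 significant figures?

49.78

P is at the origin; P and N share the same y with |PN| = 47.4 and N on the −x side, so N = (-47.40, 0.000). PT is vertical with |PT| = 24.4 and T on the +y side, so T = (0.000, 24.40). The virtual corner opposite P is at (-47.40, 24.40). The tangent condition forces FQ to be normal to NQ and tangency of A1 to WT means the radius FW is perpendicular to WT, with radius 9.2, so the center F sits 9.2 in from both sides at F = (-38.20, 15.20). That places the tangent points at Q = (-47.40, 15.20) on NQ and W = (-38.20, 24.40) on WT. Then |PQ| = |Q − P| = 49.78.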